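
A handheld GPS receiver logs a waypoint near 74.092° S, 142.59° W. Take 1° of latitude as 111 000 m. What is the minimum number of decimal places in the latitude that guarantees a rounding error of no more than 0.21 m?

6 decimal places

One degree of latitude covers 111000 m.
N decimal places → at most half a unit in the last place, 0.5 × 10⁻ᴺ° = 111000/2 × 10⁻ᴺ m.
Setting 55500 × 10⁻ᴺ ≤ 0.21 gives 10ᴺ ≥ 2.643e+05, i.e. N ≥ 5.42.
At 5 places the error can reach 0.555 m, but 6 places keeps it to 0.0555 m.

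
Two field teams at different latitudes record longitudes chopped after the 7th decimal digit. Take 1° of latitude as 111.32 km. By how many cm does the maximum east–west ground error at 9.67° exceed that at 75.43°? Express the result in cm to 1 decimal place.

Truncating at 7 decimal places can drop up to a full unit in the last place, so the longitude may be off by as much as 1e-07°.
At 9.67°: 1e-07° × 111320 × cos 9.67° = 1e-07 × 111320 × 0.9858 ≈ 0.010974 m.
Error at 75.43° = 1e-07° × 111320 × cos 75.43° ≈ 0.011132 × 0.2516 = 0.0028004 m.
Difference: 0.010974 − 0.0028004 = 0.0081734 m.
That is 0.00817344 m = 0.81734 cm.

0.8 cm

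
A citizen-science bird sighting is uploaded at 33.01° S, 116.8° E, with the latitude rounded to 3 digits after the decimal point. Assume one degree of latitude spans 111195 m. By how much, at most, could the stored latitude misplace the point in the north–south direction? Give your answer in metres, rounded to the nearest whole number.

56 metres

Rounding to 3 decimal places leaves the latitude within ±0.0005° of the true value.
North–south distance: 0.0005° × 111195 m/° = 55.5975 m.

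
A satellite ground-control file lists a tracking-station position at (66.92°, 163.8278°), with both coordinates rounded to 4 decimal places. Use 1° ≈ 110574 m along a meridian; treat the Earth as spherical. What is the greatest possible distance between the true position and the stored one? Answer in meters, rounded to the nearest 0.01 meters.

Rounding to 4 decimal places leaves each coordinate within ±5e-05° of the true value.
North–south component: 5e-05° × 110574 = 5.5287 m.
East–west component at 66.92°: 5e-05° × 110574 × cos 66.92° ≈ 5e-05 × 43346.8 ≈ 2.16734 m.
The two errors are perpendicular, so the maximum displacement is √(5.5287² + 2.16734²) ≈ 5.93834 m.

5.94 meters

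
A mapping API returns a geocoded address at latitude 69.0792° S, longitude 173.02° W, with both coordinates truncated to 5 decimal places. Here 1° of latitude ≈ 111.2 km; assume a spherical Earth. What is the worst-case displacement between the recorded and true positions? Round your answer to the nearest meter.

1 meters

Truncating at 5 decimal places can drop up to a full unit in the last place, so each coordinate may be off by as much as 1e-05°.
N–S: 1e-05° × 111200 m/° = 1.112 m.
Longitude error → 1e-05 × 111200 × cos 69.0792° = 1e-05 × 111200 × 0.3571 ≈ 0.39707 m.
Combining orthogonally: (1.112² + 0.39707²)^½ ≈ 1.18077 m.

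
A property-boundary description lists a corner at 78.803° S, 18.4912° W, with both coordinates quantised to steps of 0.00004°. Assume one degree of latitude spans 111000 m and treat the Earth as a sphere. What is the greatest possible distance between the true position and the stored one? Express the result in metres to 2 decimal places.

With a 0.00004° grid the true value lies within half a step, ±0.00004°/2 = ±2e-05°, of the stored one.
Latitude error → 2e-05 × 111000 = 2.22 m along the meridian.
Longitude error → 2e-05 × 111000 × cos 78.803° = 2e-05 × 111000 × 0.1942 ≈ 0.431086 m.
The two errors are perpendicular, so the maximum displacement is √(2.22² + 0.431086²) ≈ 2.26147 m.

2.26 metres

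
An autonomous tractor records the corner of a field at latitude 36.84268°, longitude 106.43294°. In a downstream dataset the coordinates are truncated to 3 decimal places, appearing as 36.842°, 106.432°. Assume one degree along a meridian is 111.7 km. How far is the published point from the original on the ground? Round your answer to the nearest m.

113 m

Δlat = 36.84268 − 36.842 = +0.00068°; Δlon = 106.43294 − 106.432 = +0.00094°.
N–S: 0.00068° × 111700 m/° = 75.956 m.
E–W at 36.842°: 0.00094° × 111700 × cos 36.842° = 0.00094 × 111700 × 0.8003 ≈ 84.0291 m.
Combined displacement = (75.956² + 84.0291²)^½ ≈ 113.27 m.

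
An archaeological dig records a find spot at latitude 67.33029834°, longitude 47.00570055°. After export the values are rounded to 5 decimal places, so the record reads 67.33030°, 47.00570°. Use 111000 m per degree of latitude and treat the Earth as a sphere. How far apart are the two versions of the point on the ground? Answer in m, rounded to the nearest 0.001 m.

0.186 m

The latitude changed by -0.00000166° and the longitude by +0.00000055°.
North–south shift: -0.00000166 × 111000 = -0.18426 m.
East–west at this latitude: 0.00000055° × 111000 × cos 67.3303° ≈ 0.00000055 × 42781.4 = 0.0235298 m.
Distance: √(0.18426² + 0.0235298²) ≈ 0.185756 m.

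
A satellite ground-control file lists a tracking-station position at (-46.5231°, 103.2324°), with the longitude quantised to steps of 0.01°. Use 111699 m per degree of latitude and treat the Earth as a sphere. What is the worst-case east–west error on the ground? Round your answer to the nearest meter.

384 meters

With a 0.01° grid the true value lies within half a step, ±0.01°/2 = ±0.005°, of the stored one.
Parallels shrink by cos φ, so at 46.5231° a degree of longitude is 111699 × 0.6881 ≈ 76855.8 m.
East–west error: 0.005° × 76855.8 m/° ≈ 384.279 m.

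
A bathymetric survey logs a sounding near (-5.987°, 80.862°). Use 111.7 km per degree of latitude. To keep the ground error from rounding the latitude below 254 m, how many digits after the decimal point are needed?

3 decimal places

One degree of latitude covers 111700 m.
Rounding to N decimal places gives at most 0.5 × 10⁻ᴺ degrees of error, i.e. 0.5 × 10⁻ᴺ × 111700 m.
Setting 55850 × 10⁻ᴺ ≤ 254 gives 10ᴺ ≥ 219.9, i.e. N ≥ 2.34.
N = 2 would give 558 m (too coarse); N = 3 gives 55.9 m ≤ 254 m.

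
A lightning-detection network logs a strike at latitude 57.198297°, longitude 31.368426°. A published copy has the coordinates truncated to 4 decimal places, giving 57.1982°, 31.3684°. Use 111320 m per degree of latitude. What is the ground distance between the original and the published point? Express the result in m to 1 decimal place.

10.9 m

Δlat = 57.198297 − 57.1982 = +0.000097°; Δlon = 31.368426 − 31.3684 = +0.000026°.
N–S: 0.000097° × 111320 m/° = 10.798 m.
East–west at this latitude: 0.000026° × 111320 × cos 57.1982° ≈ 0.000026 × 60305.9 = 1.56795 m.
Hypotenuse of the two orthogonal shifts: √(10.798² + 1.56795²) = 10.9113 m.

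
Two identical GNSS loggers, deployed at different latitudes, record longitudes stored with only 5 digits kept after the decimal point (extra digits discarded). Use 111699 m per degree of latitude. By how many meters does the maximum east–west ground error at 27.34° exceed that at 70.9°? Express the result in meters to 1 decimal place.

0.6 meters

Truncating at 5 decimal places can drop up to a full unit in the last place, so the longitude may be off by as much as 1e-05°.
Error at 27.34° = 1e-05° × 111699 × cos 27.34° ≈ 1.117 × 0.8883 = 0.99222 m.
At 70.9°: 1e-05° × 111699 × cos 70.9° = 1e-05 × 111699 × 0.3272 ≈ 0.3655 m.
So the lower-latitude error exceeds the higher by 0.99222 − 0.3655 = 0.62672 m.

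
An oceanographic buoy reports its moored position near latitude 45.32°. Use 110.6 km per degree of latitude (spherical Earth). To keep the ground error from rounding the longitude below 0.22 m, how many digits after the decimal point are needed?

6 decimal places

At 45.32° one degree of longitude covers 110600 × cos 45.32° ≈ 110600 × 0.7031 ≈ 77768 m.
With N decimal places the half-ulp bound is 0.5·10⁻ᴺ°, or 0.5·10⁻ᴺ × 77768 m on the ground.
Setting 38884 × 10⁻ᴺ ≤ 0.22 gives 10ᴺ ≥ 1.767e+05, i.e. N ≥ 5.25.
So 6 decimal places suffice (0.0389 m); 5 would allow up to 0.389 m.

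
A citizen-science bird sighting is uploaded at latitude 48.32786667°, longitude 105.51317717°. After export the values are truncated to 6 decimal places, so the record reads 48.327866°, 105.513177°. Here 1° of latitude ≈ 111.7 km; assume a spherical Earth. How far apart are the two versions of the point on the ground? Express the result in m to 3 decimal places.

Δlat = 48.32786667 − 48.327866 = +0.00000067°; Δlon = 105.51317717 − 105.513177 = +0.00000017°.
N–S: 0.00000067° × 111700 m/° = 0.074839 m.
East–west at this latitude: 0.00000017° × 111700 × cos 48.3279° ≈ 0.00000017 × 74265.7 = 0.0126252 m.
Distance: √(0.074839² + 0.0126252²) ≈ 0.0758964 m.

0.076 m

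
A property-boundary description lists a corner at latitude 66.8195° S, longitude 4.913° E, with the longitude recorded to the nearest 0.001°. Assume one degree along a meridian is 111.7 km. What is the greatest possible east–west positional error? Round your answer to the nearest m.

22 m

Rounding to 3 decimal places leaves the longitude within ±0.0005° of the true value.
At latitude 66.8195° a degree of longitude spans 111700 m × cos 66.8195° = 111700 × 0.3936 ≈ 43968.4 m.
East–west error: 0.0005° × 43968.4 m/° ≈ 21.9842 m.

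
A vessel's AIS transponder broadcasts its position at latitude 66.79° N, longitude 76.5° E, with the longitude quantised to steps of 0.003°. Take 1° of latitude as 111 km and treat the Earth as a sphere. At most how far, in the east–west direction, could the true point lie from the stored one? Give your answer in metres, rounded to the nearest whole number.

With a 0.003° grid the true value lies within half a step, ±0.003°/2 = ±0.0015°, of the stored one.
One degree of longitude at 66.79° is 111000 × cos 66.79° ≈ 111000 × 0.3941 = 43745.4 m.
Maximum E–W displacement: 0.0015 × 43745.4 = 65.618 m.

66 metres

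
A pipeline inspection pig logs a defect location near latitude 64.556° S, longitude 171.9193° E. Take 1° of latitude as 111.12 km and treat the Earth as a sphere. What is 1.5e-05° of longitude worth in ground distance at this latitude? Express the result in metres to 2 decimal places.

One degree of longitude here spans 111120 × cos 64.556° = 111120 × 0.4296 ≈ 47740.3 m; 1.5e-05° of that is 0.716105 m.

0.72 metres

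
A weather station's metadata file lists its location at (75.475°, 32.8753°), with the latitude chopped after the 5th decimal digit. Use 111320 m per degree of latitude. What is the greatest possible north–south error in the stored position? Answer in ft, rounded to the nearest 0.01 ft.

3.65 ft

Truncating at 5 decimal places can drop up to a full unit in the last place, so the latitude may be off by as much as 1e-05°.
So the N–S error is at most 1e-05 × 111320 = 1.1132 m.
Converting: 1.1132 m × 3.2808 ft/m ≈ 3.6522 ft.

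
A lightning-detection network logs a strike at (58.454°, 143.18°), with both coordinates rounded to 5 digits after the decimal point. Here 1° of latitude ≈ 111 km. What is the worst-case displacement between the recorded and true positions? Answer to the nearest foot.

2 feet

Rounding to 5 decimal places leaves each coordinate within ±5e-06° of the true value.
Latitude error → 5e-06 × 111000 = 0.555 m along the meridian.
East–west component at 58.454°: 5e-06° × 111000 × cos 58.454° ≈ 5e-06 × 58073.3 ≈ 0.290367 m.
Combining orthogonally: (0.555² + 0.290367²)^½ ≈ 0.626369 m.
In feet: 0.626369 m ÷ 0.3048 ≈ 2.055 ft.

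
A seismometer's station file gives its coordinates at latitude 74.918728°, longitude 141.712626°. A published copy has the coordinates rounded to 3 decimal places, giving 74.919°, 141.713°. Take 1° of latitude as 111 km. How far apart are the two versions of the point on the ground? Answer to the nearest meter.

Δlat = 74.918728 − 74.919 = -0.000272°; Δlon = 141.712626 − 141.713 = -0.000374°.
N–S: -0.000272° × 111000 m/° = -30.192 m.
East–west at this latitude: -0.000374° × 111000 × cos 74.919° ≈ -0.000374 × 28880.5 = -10.8013 m.
Distance: √(30.192² + 10.8013²) ≈ 32.0659 m.

32 meters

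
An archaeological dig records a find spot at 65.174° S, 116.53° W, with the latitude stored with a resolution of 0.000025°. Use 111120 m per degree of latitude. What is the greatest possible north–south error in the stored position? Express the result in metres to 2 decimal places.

With a 0.000025° grid the true value lies within half a step, ±0.000025°/2 = ±1.25e-05°, of the stored one.
North–south distance: 1.25e-05° × 111120 m/° = 1.389 m.

1.39 metres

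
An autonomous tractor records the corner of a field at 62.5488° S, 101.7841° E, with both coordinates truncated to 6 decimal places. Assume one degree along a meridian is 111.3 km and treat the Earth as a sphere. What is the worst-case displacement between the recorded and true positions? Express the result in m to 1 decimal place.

Truncating at 6 decimal places can drop up to a full unit in the last place, so each coordinate may be off by as much as 1e-06°.
North–south component: 1e-06° × 111300 = 0.1113 m.
Longitude error → 1e-06 × 111300 × cos 62.5488° = 1e-06 × 111300 × 0.4610 ≈ 0.0513085 m.
The two errors are perpendicular, so the maximum displacement is √(0.1113² + 0.0513085²) ≈ 0.122557 m.

0.1 m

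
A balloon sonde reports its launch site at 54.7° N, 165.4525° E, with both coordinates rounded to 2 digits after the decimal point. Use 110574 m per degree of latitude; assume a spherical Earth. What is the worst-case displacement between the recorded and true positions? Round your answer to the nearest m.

Rounding to 2 decimal places leaves each coordinate within ±0.005° of the true value.
Latitude error → 0.005 × 110574 = 552.87 m along the meridian.
Longitude error → 0.005 × 110574 × cos 54.7° = 0.005 × 110574 × 0.5779 ≈ 319.48 m.
The two errors are perpendicular, so the maximum displacement is √(552.87² + 319.48²) ≈ 638.54 m.

639 m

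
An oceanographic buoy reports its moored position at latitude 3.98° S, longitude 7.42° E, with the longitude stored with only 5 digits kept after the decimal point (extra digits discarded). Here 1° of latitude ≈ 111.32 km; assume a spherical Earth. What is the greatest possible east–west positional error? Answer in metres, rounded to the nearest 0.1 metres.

1.1 metres

Truncating at 5 decimal places can drop up to a full unit in the last place, so the longitude may be off by as much as 1e-05°.
One degree of longitude at 3.98° is 111320 × cos 3.98° ≈ 111320 × 0.9976 = 111052 m.
So at most 1e-05° × 111052 ≈ 1.11052 m east–west.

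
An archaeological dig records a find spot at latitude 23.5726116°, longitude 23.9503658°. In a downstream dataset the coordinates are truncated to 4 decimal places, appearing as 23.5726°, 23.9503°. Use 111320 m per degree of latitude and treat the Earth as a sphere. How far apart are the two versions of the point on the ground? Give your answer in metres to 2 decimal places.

The latitude changed by +0.0000116° and the longitude by +0.0000658°.
North–south shift: 0.0000116 × 111320 = 1.29131 m.
East–west at this latitude: 0.0000658° × 111320 × cos 23.5726° ≈ 0.0000658 × 102031 = 6.71363 m.
Distance: √(1.29131² + 6.71363²) ≈ 6.83669 m.

6.84 metres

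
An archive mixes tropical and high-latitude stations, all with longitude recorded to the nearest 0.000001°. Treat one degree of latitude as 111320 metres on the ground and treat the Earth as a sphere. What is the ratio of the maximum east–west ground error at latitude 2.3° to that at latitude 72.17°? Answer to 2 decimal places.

Rounding to 6 decimal places leaves the longitude within ±5e-07° of the true value.
Error at 2.3° = 5e-07° × 111320 × cos 2.3° ≈ 0.05566 × 0.9992 = 0.055615 m.
At 72.17°: 5e-07° × 111320 × cos 72.17° = 5e-07 × 111320 × 0.3062 ≈ 0.017043 m.
The ratio reduces to cos 2.3° / cos 72.17° = 0.9992/0.3062 ≈ 3.2633.

3.26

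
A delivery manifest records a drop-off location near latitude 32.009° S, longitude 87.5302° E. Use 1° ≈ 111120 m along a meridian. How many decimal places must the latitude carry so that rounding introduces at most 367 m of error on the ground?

3

One degree of latitude covers 111120 m.
Rounding to N decimal places gives at most 0.5 × 10⁻ᴺ degrees of error, i.e. 0.5 × 10⁻ᴺ × 111120 m.
Need 0.5 × 111120 × 10⁻ᴺ ≤ 367 → 10⁻ᴺ ≤ 6.605e-03, so N ≥ 2.18.
N = 2 would give 556 m (too coarse); N = 3 gives 55.6 m ≤ 367 m.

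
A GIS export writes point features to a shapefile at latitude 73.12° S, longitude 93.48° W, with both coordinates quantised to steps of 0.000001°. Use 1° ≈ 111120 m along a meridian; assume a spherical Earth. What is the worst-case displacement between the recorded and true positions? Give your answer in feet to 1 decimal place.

0.2 feet

With a 0.000001° grid the true value lies within half a step, ±0.000001°/2 = ±5e-07°, of the stored one.
North–south component: 5e-07° × 111120 = 0.05556 m.
East–west component at 73.12°: 5e-07° × 111120 × cos 73.12° ≈ 5e-07 × 32265.7 ≈ 0.0161329 m.
The two errors are perpendicular, so the maximum displacement is √(0.05556² + 0.0161329²) ≈ 0.0578548 m.
Converting: 0.0578548 m × 3.2808 ft/m ≈ 0.18981 ft.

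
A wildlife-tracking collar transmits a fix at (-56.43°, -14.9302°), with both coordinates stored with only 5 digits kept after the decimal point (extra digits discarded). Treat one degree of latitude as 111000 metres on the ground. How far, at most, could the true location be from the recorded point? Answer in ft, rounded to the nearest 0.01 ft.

4.16 ft

Truncating at 5 decimal places can drop up to a full unit in the last place, so each coordinate may be off by as much as 1e-05°.
North–south component: 1e-05° × 111000 = 1.11 m.
E–W at 56.43°: 1e-05° × 111000 × cos 56.43° = 1e-05 × 111000 × 0.5530 ≈ 0.61378 m.
Worst case both components are at the extreme and orthogonal: √(1.11² + 0.61378²) ≈ 1.2684 m.
Converting: 1.2684 m × 3.2808 ft/m ≈ 4.1614 ft.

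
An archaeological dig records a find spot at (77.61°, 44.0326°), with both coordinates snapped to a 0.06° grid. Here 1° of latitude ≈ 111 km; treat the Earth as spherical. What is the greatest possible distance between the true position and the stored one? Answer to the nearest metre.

3406 metres

With a 0.06° grid the true value lies within half a step, ±0.06°/2 = ±0.03°, of the stored one.
North–south component: 0.03° × 111000 = 3330 m.
East–west component at 77.61°: 0.03° × 111000 × cos 77.61° ≈ 0.03 × 23816.7 ≈ 714.501 m.
The two errors are perpendicular, so the maximum displacement is √(3330² + 714.501²) ≈ 3405.79 m.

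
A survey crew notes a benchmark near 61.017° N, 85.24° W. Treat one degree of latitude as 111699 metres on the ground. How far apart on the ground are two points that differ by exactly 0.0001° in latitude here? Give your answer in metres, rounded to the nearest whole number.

11 metres

0.0001° × 111699 m/° = 11.1699 m.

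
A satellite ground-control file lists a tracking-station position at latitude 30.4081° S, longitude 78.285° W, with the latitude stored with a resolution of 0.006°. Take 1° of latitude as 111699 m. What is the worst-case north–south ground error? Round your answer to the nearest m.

335 m

With a 0.006° grid the true value lies within half a step, ±0.006°/2 = ±0.003°, of the stored one.
So the N–S error is at most 0.003 × 111699 = 335.097 m.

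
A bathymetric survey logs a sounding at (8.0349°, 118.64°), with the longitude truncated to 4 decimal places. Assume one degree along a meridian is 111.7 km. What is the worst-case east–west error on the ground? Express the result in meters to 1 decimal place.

11.1 meters

Truncating at 4 decimal places can drop up to a full unit in the last place, so the longitude may be off by as much as 0.0001°.
At latitude 8.0349° a degree of longitude spans 111700 m × cos 8.0349° = 111700 × 0.9902 ≈ 110603 m.
East–west error: 0.0001° × 110603 m/° ≈ 11.0603 m.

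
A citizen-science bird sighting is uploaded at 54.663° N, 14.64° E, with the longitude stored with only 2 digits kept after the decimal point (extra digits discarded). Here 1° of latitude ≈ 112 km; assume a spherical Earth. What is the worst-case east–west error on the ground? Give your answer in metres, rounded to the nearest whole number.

Truncating at 2 decimal places can drop up to a full unit in the last place, so the longitude may be off by as much as 0.01°.
One degree of longitude at 54.663° is 112000 × cos 54.663° ≈ 112000 × 0.5784 = 64779.1 m.
East–west error: 0.01° × 64779.1 m/° ≈ 647.791 m.

648 metres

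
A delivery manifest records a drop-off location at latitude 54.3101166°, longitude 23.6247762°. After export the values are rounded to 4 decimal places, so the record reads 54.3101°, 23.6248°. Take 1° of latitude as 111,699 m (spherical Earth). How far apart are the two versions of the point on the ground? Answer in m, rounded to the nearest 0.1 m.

Δlat = 54.3101166 − 54.3101 = +0.0000166°; Δlon = 23.6247762 − 23.6248 = -0.0000238°.
N–S: 0.0000166° × 111699 m/° = 1.8542 m.
East–west at this latitude: -0.0000238° × 111699 × cos 54.3101° ≈ -0.0000238 × 65165 = -1.55093 m.
Distance: √(1.8542² + 1.55093²) ≈ 2.41732 m.

2.4 m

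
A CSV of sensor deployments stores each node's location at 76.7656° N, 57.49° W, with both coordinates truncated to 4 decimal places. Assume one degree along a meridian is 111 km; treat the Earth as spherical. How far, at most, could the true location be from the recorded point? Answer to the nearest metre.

11 metres

Truncating at 4 decimal places can drop up to a full unit in the last place, so each coordinate may be off by as much as 0.0001°.
North–south component: 0.0001° × 111000 = 11.1 m.
Longitude error → 0.0001 × 111000 × cos 76.7656° = 0.0001 × 111000 × 0.2289 ≈ 2.54118 m.
The two errors are perpendicular, so the maximum displacement is √(11.1² + 2.54118²) ≈ 11.3872 m.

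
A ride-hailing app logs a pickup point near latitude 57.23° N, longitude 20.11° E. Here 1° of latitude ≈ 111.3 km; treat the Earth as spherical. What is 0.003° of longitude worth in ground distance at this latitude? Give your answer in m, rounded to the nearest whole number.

One degree of longitude here spans 111300 × cos 57.23° = 111300 × 0.5413 ≈ 60243.1 m; 0.003° of that is 180.729 m.

181 m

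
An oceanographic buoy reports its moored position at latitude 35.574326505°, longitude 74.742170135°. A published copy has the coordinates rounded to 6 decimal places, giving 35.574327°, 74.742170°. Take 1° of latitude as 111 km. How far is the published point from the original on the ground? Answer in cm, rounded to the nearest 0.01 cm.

5.63 cm

The latitude changed by -0.000000495° and the longitude by +0.000000135°.
North–south shift: -0.000000495 × 111000 = -0.054945 m.
E–W at 35.5743°: 0.000000135° × 111000 × cos 35.5743° = 0.000000135 × 111000 × 0.8134 ≈ 0.0121882 m.
Distance: √(0.054945² + 0.0121882²) ≈ 0.0562806 m.
That is 0.0562806 m = 5.6281 cm.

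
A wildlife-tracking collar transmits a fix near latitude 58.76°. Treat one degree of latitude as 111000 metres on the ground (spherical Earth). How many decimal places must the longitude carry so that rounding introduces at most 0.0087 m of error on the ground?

7 decimal places

At 58.76° one degree of longitude covers 111000 × cos 58.76° ≈ 111000 × 0.5186 ≈ 57567.3 m.
N decimal places → at most half a unit in the last place, 0.5 × 10⁻ᴺ° = 57567.3/2 × 10⁻ᴺ m.
Setting 28783.6 × 10⁻ᴺ ≤ 0.0087 gives 10ᴺ ≥ 3.308e+06, i.e. N ≥ 6.52.
So 7 decimal places suffice (0.00288 m); 6 would allow up to 0.0288 m.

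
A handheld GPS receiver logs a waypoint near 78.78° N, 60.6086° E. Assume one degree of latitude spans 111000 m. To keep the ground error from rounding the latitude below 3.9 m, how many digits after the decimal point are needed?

5 decimal places

One degree of latitude covers 111000 m.
Rounding to N decimal places gives at most 0.5 × 10⁻ᴺ degrees of error, i.e. 0.5 × 10⁻ᴺ × 111000 m.
Need 0.5 × 111000 × 10⁻ᴺ ≤ 3.9 → 10⁻ᴺ ≤ 7.027e-05, so N ≥ 4.15.
So 5 decimal places suffice (0.555 m); 4 would allow up to 5.55 m.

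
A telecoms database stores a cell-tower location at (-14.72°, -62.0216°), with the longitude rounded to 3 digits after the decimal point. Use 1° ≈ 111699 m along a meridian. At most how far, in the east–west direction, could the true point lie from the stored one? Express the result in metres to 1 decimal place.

54.0 metres

Rounding to 3 decimal places leaves the longitude within ±0.0005° of the true value.
One degree of longitude at 14.72° is 111699 × cos 14.72° ≈ 111699 × 0.9672 = 108033 m.
So at most 0.0005° × 108033 ≈ 54.0165 m east–west.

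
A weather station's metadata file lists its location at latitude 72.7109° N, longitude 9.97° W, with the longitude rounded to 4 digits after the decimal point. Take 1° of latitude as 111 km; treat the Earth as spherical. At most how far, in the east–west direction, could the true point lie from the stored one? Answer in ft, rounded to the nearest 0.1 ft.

Rounding to 4 decimal places leaves the longitude within ±5e-05° of the true value.
One degree of longitude at 72.7109° is 111000 × cos 72.7109° ≈ 111000 × 0.2972 = 32988.4 m.
So at most 5e-05° × 32988.4 ≈ 1.64942 m east–west.
Converting: 1.64942 m × 3.2808 ft/m ≈ 5.4115 ft.

5.4 ft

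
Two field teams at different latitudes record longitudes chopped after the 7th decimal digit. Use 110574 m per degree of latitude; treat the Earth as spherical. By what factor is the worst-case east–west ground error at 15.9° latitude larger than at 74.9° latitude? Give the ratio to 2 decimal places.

3.69

Truncating at 7 decimal places can drop up to a full unit in the last place, so the longitude may be off by as much as 1e-07°.
At 15.9°: 1e-07° × 110574 × cos 15.9° = 1e-07 × 110574 × 0.9617 ≈ 0.010634 m.
At 74.9°: 1e-07° × 110574 × cos 74.9° = 1e-07 × 110574 × 0.2605 ≈ 0.0028805 m.
The ratio reduces to cos 15.9° / cos 74.9° = 0.9617/0.2605 ≈ 3.6918.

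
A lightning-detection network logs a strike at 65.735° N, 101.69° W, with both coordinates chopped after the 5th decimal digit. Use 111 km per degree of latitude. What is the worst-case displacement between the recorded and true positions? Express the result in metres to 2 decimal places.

1.20 metres

Truncating at 5 decimal places can drop up to a full unit in the last place, so each coordinate may be off by as much as 1e-05°.
N–S: 1e-05° × 111000 m/° = 1.11 m.
East–west component at 65.735°: 1e-05° × 111000 × cos 65.735° ≈ 1e-05 × 45616.3 ≈ 0.456163 m.
The two errors are perpendicular, so the maximum displacement is √(1.11² + 0.456163²) ≈ 1.20008 m.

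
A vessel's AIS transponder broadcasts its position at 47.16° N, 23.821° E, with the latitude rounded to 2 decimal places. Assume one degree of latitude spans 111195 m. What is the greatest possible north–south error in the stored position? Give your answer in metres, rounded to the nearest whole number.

Rounding to 2 decimal places leaves the latitude within ±0.005° of the true value.
So the N–S error is at most 0.005 × 111195 = 555.975 m.

556 metres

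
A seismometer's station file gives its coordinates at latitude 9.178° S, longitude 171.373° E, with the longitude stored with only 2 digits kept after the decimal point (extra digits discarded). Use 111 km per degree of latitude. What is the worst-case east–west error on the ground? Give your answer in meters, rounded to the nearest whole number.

1096 meters

Truncating at 2 decimal places can drop up to a full unit in the last place, so the longitude may be off by as much as 0.01°.
Parallels shrink by cos φ, so at 9.178° a degree of longitude is 111000 × 0.9872 ≈ 109579 m.
East–west error: 0.01° × 109579 m/° ≈ 1095.79 m.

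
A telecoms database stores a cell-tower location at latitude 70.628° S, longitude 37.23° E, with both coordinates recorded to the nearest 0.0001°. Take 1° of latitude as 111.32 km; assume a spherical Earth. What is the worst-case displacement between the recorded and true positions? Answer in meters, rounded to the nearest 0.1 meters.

Rounding to 4 decimal places leaves each coordinate within ±5e-05° of the true value.
North–south component: 5e-05° × 111320 = 5.566 m.
East–west component at 70.628°: 5e-05° × 111320 × cos 70.628° ≈ 5e-05 × 36924.9 ≈ 1.84624 m.
Combining orthogonally: (5.566² + 1.84624²)^½ ≈ 5.86421 m.

5.9 meters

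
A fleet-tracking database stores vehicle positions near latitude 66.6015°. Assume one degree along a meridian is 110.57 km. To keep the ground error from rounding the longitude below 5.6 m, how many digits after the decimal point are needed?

At 66.6015° one degree of longitude covers 110570 × cos 66.6015° ≈ 110570 × 0.3971 ≈ 43910 m.
With N decimal places the half-ulp bound is 0.5·10⁻ᴺ°, or 0.5·10⁻ᴺ × 43910 m on the ground.
Setting 21955 × 10⁻ᴺ ≤ 5.6 gives 10ᴺ ≥ 3921, i.e. N ≥ 3.59.
At 3 places the error can reach 22 m, but 4 places keeps it to 2.2 m.

4 decimal places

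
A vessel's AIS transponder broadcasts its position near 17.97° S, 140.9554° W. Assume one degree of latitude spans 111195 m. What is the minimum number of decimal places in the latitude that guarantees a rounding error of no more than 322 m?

One degree of latitude covers 111195 m.
N decimal places → at most half a unit in the last place, 0.5 × 10⁻ᴺ° = 111195/2 × 10⁻ᴺ m.
Setting 55597.5 × 10⁻ᴺ ≤ 322 gives 10ᴺ ≥ 172.7, i.e. N ≥ 2.24.
N = 2 would give 556 m (too coarse); N = 3 gives 55.6 m ≤ 322 m.

3 decimal places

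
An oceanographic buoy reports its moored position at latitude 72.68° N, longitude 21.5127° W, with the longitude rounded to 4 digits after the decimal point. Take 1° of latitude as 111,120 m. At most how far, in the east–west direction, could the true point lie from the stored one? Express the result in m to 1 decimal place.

Rounding to 4 decimal places leaves the longitude within ±5e-05° of the true value.
Parallels shrink by cos φ, so at 72.68° a degree of longitude is 111120 × 0.2977 ≈ 33081.3 m.
So at most 5e-05° × 33081.3 ≈ 1.65407 m east–west.

1.7 m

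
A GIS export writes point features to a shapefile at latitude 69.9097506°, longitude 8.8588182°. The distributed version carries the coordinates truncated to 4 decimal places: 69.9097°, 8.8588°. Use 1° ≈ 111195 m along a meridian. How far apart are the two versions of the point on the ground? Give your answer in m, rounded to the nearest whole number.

Δlat = 69.9097506 − 69.9097 = +0.0000506°; Δlon = 8.8588182 − 8.8588 = +0.0000182°.
North–south shift: 0.0000506 × 111195 = 5.62647 m.
E–W at 69.9097°: 0.0000182° × 111195 × cos 69.9097° = 0.0000182 × 111195 × 0.3435 ≈ 0.695159 m.
Distance: √(5.62647² + 0.695159²) ≈ 5.66925 m.

6 m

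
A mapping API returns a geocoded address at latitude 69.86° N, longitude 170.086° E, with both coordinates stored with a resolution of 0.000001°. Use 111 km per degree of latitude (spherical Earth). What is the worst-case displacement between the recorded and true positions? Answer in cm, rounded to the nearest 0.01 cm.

With a 0.000001° grid the true value lies within half a step, ±0.000001°/2 = ±5e-07°, of the stored one.
North–south component: 5e-07° × 111000 = 0.0555 m.
East–west component at 69.86°: 5e-07° × 111000 × cos 69.86° ≈ 5e-07 × 38219 ≈ 0.0191095 m.
Worst case both components are at the extreme and orthogonal: √(0.0555² + 0.0191095²) ≈ 0.0586977 m.
That is 0.0586977 m = 5.8698 cm.

5.87 cm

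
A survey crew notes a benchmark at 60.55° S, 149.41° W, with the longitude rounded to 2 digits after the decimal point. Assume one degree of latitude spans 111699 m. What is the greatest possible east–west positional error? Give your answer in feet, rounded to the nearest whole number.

901 feet

Rounding to 2 decimal places leaves the longitude within ±0.005° of the true value.
At latitude 60.55° a degree of longitude spans 111699 m × cos 60.55° = 111699 × 0.4917 ≈ 54918.4 m.
Maximum E–W displacement: 0.005 × 54918.4 = 274.592 m.
Converting: 274.592 m × 3.2808 ft/m ≈ 900.89 ft.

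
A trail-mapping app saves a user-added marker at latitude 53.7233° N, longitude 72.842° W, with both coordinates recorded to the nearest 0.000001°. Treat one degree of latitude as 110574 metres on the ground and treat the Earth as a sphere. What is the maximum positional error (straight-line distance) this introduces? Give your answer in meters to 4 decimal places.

0.0642 meters

Rounding to 6 decimal places leaves each coordinate within ±5e-07° of the true value.
N–S: 5e-07° × 110574 m/° = 0.055287 m.
Longitude error → 5e-07 × 110574 × cos 53.7233° = 5e-07 × 110574 × 0.5917 ≈ 0.0327125 m.
The two errors are perpendicular, so the maximum displacement is √(0.055287² + 0.0327125²) ≈ 0.0642399 m.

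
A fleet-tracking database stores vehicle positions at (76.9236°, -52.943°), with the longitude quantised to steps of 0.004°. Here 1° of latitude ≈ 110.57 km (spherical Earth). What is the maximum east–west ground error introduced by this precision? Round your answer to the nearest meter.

50 meters

With a 0.004° grid the true value lies within half a step, ±0.004°/2 = ±0.002°, of the stored one.
At latitude 76.9236° a degree of longitude spans 110570 m × cos 76.9236° = 110570 × 0.2263 ≈ 25016.5 m.
So at most 0.002° × 25016.5 ≈ 50.0329 m east–west.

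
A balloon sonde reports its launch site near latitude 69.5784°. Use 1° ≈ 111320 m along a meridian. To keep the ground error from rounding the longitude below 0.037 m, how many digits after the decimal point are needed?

6 decimal places

At 69.5784° one degree of longitude covers 111320 × cos 69.5784° ≈ 111320 × 0.3489 ≈ 38842.4 m.
N decimal places → at most half a unit in the last place, 0.5 × 10⁻ᴺ° = 38842.4/2 × 10⁻ᴺ m.
Need 0.5 × 38842.4 × 10⁻ᴺ ≤ 0.037 → 10⁻ᴺ ≤ 1.905e-06, so N ≥ 5.72.
So 6 decimal places suffice (0.0194 m); 5 would allow up to 0.194 m.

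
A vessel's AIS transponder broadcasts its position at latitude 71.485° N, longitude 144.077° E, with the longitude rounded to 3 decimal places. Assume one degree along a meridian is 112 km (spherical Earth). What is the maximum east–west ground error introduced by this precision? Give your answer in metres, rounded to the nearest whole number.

18 metres

Rounding to 3 decimal places leaves the longitude within ±0.0005° of the true value.
One degree of longitude at 71.485° is 112000 × cos 71.485° ≈ 112000 × 0.3176 = 35565.9 m.
Maximum E–W displacement: 0.0005 × 35565.9 = 17.783 m.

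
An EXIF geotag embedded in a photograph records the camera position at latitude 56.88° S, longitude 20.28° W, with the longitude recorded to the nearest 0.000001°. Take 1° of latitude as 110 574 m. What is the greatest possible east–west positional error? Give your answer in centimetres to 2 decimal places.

3.02 centimetres

Rounding to 6 decimal places leaves the longitude within ±5e-07° of the true value.
At latitude 56.88° a degree of longitude spans 110574 m × cos 56.88° = 110574 × 0.5464 ≈ 60417 m.
East–west error: 5e-07° × 60417 m/° ≈ 0.0302085 m.
That is 0.0302085 m = 3.0209 cm.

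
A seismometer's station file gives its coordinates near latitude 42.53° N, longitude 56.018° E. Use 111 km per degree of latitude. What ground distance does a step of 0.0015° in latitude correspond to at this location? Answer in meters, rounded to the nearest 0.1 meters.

166.5 meters

Along a meridian 0.0015° is 0.0015 × 111000 = 166.5 m.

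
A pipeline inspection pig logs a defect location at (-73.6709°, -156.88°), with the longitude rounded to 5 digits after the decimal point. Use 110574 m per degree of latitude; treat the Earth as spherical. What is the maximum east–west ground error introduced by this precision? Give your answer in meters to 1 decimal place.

Rounding to 5 decimal places leaves the longitude within ±5e-06° of the true value.
One degree of longitude at 73.6709° is 110574 × cos 73.6709° ≈ 110574 × 0.2812 = 31088.3 m.
So at most 5e-06° × 31088.3 ≈ 0.155442 m east–west.

0.2 meters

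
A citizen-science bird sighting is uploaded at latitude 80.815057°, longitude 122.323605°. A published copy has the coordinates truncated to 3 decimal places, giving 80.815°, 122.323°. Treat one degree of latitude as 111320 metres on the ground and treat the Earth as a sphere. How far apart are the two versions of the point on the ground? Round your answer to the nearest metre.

12 metres

The latitude changed by +0.000057° and the longitude by +0.000605°.
North–south shift: 0.000057 × 111320 = 6.34524 m.
E–W at 80.815°: 0.000605° × 111320 × cos 80.815° = 0.000605 × 111320 × 0.1596 ≈ 10.7504 m.
Combined displacement = (6.34524² + 10.7504²)^½ ≈ 12.4833 m.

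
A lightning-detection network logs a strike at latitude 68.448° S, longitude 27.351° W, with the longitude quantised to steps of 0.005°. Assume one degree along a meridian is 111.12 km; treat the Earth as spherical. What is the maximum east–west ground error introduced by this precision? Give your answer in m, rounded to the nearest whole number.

With a 0.005° grid the true value lies within half a step, ±0.005°/2 = ±0.0025°, of the stored one.
At latitude 68.448° a degree of longitude spans 111120 m × cos 68.448° = 111120 × 0.3673 ≈ 40819.4 m.
East–west error: 0.0025° × 40819.4 m/° ≈ 102.049 m.

102 m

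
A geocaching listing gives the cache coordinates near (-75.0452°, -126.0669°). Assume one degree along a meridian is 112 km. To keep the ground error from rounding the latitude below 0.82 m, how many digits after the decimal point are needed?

One degree of latitude covers 112000 m.
With N decimal places the half-ulp bound is 0.5·10⁻ᴺ°, or 0.5·10⁻ᴺ × 112000 m on the ground.
Need 0.5 × 112000 × 10⁻ᴺ ≤ 0.82 → 10⁻ᴺ ≤ 1.464e-05, so N ≥ 4.83.
N = 4 would give 5.6 m (too coarse); N = 5 gives 0.56 m ≤ 0.82 m.

5 decimal places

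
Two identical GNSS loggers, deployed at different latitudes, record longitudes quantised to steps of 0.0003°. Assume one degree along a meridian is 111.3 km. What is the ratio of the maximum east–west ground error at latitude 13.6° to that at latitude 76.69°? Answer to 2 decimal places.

4.22

With a 0.0003° grid the true value lies within half a step, ±0.0003°/2 = ±0.00015°, of the stored one.
At 13.6°: 0.00015° × 111300 × cos 13.6° = 0.00015 × 111300 × 0.9720 ≈ 16.227 m.
Error at 76.69° = 0.00015° × 111300 × cos 76.69° ≈ 16.695 × 0.2302 = 3.8435 m.
The ratio reduces to cos 13.6° / cos 76.69° = 0.9720/0.2302 ≈ 4.2219.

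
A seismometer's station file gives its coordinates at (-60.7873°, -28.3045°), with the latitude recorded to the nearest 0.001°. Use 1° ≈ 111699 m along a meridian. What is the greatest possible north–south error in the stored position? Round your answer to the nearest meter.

56 meters

Rounding to 3 decimal places leaves the latitude within ±0.0005° of the true value.
North–south distance: 0.0005° × 111699 m/° = 55.8495 m.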